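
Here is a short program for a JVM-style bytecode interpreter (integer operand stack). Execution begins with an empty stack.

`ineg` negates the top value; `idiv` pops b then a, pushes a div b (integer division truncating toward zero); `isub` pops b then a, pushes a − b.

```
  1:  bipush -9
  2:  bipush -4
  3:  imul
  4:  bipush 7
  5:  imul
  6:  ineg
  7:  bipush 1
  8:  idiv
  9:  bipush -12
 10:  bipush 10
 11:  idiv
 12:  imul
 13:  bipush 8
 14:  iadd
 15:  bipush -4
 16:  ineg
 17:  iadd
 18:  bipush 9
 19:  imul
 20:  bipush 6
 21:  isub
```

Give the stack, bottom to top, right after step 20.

[2376, 6]

bipush -9  → -9
bipush -4  → -9 -4
imul       → 36
bipush 7   → 36 7
imul       → 252
ineg       → -252
bipush 1   → -252 1
idiv       → -252
bipush -12 → -252 -12
bipush 10  → -252 -12 10
idiv       → -252 -1
imul       → 252
bipush 8   → 252 8
iadd       → 260
bipush -4  → 260 -4
ineg       → 260 4
iadd       → 264
bipush 9   → 264 9
imul       → 2376
bipush 6   → 2376 6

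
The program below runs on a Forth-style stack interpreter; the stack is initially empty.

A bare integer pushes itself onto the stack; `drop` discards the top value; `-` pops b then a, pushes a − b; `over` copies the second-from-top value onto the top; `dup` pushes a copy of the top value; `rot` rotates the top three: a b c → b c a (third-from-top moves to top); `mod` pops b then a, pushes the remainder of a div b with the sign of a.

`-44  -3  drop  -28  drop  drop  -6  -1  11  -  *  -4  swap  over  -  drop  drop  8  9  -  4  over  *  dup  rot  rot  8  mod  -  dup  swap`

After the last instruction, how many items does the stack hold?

-44   [-44]
-3    [-44, -3]
drop  [-44]
-28   [-44, -28]
drop  [-44]
drop  []
-6    [-6]
-1    [-6, -1]
11    [-6, -1, 11]
-     [-6, -12]
*     [72]
-4    [72, -4]
swap  [-4, 72]
over  [-4, 72, -4]
-     [-4, 76]
drop  [-4]
drop  []
8     [8]
9     [8, 9]
-     [-1]
4     [-1, 4]
over  [-1, 4, -1]
*     [-1, -4]
dup   [-1, -4, -4]
rot   [-4, -4, -1]
rot   [-4, -1, -4]
8     [-4, -1, -4, 8]
mod   [-4, -1, -4]
-     [-4, 3]
dup   [-4, 3, 3]
swap  [-4, 3, 3]

3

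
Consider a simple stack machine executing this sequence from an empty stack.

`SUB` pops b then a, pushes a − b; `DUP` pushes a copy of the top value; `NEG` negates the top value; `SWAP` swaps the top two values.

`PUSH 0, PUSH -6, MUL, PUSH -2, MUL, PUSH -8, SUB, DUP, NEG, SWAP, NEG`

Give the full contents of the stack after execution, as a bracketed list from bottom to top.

PUSH 0  → [0]
PUSH -6 → [0, -6]
MUL     → [0]
PUSH -2 → [0, -2]
MUL     → [0]
PUSH -8 → [0, -8]
SUB     → [8]
DUP     → [8, 8]
NEG     → [8, -8]
SWAP    → [-8, 8]
NEG     → [-8, -8]

[-8, -8]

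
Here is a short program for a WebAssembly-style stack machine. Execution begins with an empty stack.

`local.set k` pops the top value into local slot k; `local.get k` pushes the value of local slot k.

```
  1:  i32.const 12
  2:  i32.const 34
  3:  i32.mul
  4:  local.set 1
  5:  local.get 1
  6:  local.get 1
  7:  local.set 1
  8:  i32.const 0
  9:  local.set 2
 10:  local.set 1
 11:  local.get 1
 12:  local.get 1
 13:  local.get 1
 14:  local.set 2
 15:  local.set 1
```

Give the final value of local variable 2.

i32.const 12 -> [12]
i32.const 34 -> [12, 34]
i32.mul      -> [408]
local.set 1  -> []
local.get 1  -> [408]
local.get 1  -> [408, 408]
local.set 1  -> [408]
i32.const 0  -> [408, 0]
local.set 2  -> [408]
local.set 1  -> []
local.get 1  -> [408]
local.get 1  -> [408, 408]
local.get 1  -> [408, 408, 408]
local.set 2  -> [408, 408]
local.set 1  -> [408]

408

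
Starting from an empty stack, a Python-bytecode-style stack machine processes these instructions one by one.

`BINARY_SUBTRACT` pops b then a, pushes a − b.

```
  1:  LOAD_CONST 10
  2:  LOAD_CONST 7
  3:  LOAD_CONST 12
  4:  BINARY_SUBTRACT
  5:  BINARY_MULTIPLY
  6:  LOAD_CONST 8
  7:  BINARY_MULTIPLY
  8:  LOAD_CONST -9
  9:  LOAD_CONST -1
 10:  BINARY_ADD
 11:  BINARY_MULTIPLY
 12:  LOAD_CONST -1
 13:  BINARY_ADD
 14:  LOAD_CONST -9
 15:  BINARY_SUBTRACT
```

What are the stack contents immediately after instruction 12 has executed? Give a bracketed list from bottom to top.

LOAD_CONST 10   -> 10
LOAD_CONST 7    -> 10 7
LOAD_CONST 12   -> 10 7 12
BINARY_SUBTRACT -> 10 -5
BINARY_MULTIPLY -> -50
LOAD_CONST 8    -> -50 8
BINARY_MULTIPLY -> -400
LOAD_CONST -9   -> -400 -9
LOAD_CONST -1   -> -400 -9 -1
BINARY_ADD      -> -400 -10
BINARY_MULTIPLY -> 4000
LOAD_CONST -1   -> 4000 -1

[4000, -1]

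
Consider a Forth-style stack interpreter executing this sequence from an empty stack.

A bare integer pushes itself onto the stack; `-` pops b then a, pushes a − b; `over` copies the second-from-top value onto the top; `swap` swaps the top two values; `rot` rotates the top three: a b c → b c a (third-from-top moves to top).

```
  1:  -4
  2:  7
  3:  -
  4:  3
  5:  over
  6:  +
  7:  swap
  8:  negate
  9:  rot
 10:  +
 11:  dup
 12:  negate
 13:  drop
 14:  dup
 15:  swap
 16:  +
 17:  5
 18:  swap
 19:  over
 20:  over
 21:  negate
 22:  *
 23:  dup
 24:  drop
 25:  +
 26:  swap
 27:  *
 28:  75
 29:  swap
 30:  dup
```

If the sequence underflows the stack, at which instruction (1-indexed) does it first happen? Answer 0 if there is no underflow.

-4     : -4
7      : -4 7
-      : -11
3      : -11 3
over   : -11 3 -11
+      : -11 -8
swap   : -8 -11
negate : -8 11
rot  — needs 3 operands, stack has 2 → underflow

9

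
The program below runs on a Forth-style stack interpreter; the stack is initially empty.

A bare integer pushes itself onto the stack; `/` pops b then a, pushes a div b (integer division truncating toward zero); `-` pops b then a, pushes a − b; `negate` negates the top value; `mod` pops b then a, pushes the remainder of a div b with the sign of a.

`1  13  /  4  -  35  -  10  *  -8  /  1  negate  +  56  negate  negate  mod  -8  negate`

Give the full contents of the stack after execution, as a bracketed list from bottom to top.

[47, 8]

1      : [1]
13     : [1, 13]
/      : [0]
4      : [0, 4]
-      : [-4]
35     : [-4, 35]
-      : [-39]
10     : [-39, 10]
*      : [-390]
-8     : [-390, -8]
/      : [48]
1      : [48, 1]
negate : [48, -1]
+      : [47]
56     : [47, 56]
negate : [47, -56]
negate : [47, 56]
mod    : [47]
-8     : [47, -8]
negate : [47, 8]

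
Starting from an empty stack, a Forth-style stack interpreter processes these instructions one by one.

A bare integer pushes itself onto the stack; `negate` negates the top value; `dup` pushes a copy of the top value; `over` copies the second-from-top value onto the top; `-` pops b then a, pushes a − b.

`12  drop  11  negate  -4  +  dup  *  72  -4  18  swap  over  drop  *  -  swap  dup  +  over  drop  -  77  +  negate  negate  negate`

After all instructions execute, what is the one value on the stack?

12      12
drop    (empty)
11      11
negate  -11
-4      -11 -4
+       -15
dup     -15 -15
*       225
72      225 72
-4      225 72 -4
18      225 72 -4 18
swap    225 72 18 -4
over    225 72 18 -4 18
drop    225 72 18 -4
*       225 72 -72
-       225 144
swap    144 225
dup     144 225 225
+       144 450
over    144 450 144
drop    144 450
-       -306
77      -306 77
+       -229
negate  229
negate  -229
negate  229

229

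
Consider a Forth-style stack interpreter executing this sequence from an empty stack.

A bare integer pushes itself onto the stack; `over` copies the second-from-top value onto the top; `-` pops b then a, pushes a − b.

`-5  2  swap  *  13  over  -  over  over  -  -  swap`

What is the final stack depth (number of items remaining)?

2

-5   -> -5
2    -> -5 2
swap -> 2 -5
*    -> -10
13   -> -10 13
over -> -10 13 -10
-    -> -10 23
over -> -10 23 -10
over -> -10 23 -10 23
-    -> -10 23 -33
-    -> -10 56
swap -> 56 -10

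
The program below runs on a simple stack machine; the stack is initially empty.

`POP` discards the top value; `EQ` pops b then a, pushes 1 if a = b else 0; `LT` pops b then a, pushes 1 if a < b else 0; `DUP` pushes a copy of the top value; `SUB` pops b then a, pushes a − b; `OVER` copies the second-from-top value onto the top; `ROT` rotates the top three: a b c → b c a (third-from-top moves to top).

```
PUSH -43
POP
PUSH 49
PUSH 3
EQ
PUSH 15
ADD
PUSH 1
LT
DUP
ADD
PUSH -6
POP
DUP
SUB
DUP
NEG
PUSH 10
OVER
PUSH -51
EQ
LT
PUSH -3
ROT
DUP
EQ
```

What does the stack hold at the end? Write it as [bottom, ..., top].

PUSH -43 → -43
POP      → (empty)
PUSH 49  → 49
PUSH 3   → 49 3
EQ       → 0
PUSH 15  → 0 15
ADD      → 15
PUSH 1   → 15 1
LT       → 0
DUP      → 0 0
ADD      → 0
PUSH -6  → 0 -6
POP      → 0
DUP      → 0 0
SUB      → 0
DUP      → 0 0
NEG      → 0 0
PUSH 10  → 0 0 10
OVER     → 0 0 10 0
PUSH -51 → 0 0 10 0 -51
EQ       → 0 0 10 0
LT       → 0 0 0
PUSH -3  → 0 0 0 -3
ROT      → 0 0 -3 0
DUP      → 0 0 -3 0 0
EQ       → 0 0 -3 1

[0, 0, -3, 1]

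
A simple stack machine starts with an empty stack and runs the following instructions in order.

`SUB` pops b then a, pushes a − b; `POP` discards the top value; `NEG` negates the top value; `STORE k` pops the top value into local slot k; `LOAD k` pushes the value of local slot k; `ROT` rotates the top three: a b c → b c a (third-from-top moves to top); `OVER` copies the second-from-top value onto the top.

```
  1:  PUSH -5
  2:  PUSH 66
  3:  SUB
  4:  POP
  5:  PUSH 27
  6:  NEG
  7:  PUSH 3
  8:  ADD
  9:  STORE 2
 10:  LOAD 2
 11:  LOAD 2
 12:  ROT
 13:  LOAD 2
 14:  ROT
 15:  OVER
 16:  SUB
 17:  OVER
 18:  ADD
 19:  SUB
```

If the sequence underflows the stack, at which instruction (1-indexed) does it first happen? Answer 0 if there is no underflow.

PUSH -5 → [-5]
PUSH 66 → [-5, 66]
SUB     → [-71]
POP     → []
PUSH 27 → [27]
NEG     → [-27]
PUSH 3  → [-27, 3]
ADD     → [-24]
STORE 2 → []
LOAD 2  → [-24]
LOAD 2  → [-24, -24]
ROT  — needs 3 operands, stack has 2 → underflow

12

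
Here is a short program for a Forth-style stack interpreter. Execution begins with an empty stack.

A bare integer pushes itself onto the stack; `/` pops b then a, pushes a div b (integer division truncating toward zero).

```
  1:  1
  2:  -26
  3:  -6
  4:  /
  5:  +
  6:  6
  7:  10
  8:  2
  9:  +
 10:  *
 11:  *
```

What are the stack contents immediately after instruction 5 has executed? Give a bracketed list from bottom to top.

[5]

1   -> [1]
-26 -> [1, -26]
-6  -> [1, -26, -6]
/   -> [1, 4]
+   -> [5]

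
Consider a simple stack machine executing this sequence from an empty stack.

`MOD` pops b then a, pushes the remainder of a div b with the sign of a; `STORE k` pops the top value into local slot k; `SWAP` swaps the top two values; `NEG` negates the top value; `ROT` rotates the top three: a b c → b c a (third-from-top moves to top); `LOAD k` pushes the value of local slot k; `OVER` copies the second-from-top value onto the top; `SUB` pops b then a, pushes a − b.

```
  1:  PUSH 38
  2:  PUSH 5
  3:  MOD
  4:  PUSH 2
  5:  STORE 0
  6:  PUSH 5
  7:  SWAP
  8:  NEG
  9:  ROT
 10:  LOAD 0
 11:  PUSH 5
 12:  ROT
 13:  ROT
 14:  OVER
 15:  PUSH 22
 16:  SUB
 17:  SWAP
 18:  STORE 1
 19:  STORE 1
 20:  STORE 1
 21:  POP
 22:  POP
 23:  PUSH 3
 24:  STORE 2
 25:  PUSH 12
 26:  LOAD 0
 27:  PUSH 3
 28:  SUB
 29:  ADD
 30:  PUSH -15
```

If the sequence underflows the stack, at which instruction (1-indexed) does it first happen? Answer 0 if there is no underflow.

9

PUSH 38 : 38
PUSH 5  : 38 5
MOD     : 3
PUSH 2  : 3 2
STORE 0 : 3
PUSH 5  : 3 5
SWAP    : 5 3
NEG     : 5 -3
ROT  — needs 3 operands, stack has 2 → underflow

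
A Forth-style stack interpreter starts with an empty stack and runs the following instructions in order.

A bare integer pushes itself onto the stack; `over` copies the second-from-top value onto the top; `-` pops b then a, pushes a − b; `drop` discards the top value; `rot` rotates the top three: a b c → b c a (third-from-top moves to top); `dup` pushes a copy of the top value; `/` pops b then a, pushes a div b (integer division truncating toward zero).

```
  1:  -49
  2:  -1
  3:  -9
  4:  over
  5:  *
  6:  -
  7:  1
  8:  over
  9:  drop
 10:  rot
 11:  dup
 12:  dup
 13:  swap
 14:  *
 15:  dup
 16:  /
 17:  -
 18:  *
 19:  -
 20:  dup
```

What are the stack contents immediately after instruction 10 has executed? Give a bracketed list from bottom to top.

-49  -> [-49]
-1   -> [-49, -1]
-9   -> [-49, -1, -9]
over -> [-49, -1, -9, -1]
*    -> [-49, -1, 9]
-    -> [-49, -10]
1    -> [-49, -10, 1]
over -> [-49, -10, 1, -10]
drop -> [-49, -10, 1]
rot  -> [-10, 1, -49]

[-10, 1, -49]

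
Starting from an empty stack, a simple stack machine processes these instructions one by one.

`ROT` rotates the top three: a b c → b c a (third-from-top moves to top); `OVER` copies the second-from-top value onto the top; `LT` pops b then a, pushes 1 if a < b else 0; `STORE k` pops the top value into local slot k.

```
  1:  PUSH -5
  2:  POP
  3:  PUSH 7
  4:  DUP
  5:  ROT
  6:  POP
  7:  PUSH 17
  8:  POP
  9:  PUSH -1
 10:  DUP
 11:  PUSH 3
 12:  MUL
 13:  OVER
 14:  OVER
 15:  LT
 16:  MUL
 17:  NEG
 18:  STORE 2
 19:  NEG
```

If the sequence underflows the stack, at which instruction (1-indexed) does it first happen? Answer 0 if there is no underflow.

PUSH -5 : -5
POP     : (empty)
PUSH 7  : 7
DUP     : 7 7
ROT  — needs 3 operands, stack has 2 → underflow

5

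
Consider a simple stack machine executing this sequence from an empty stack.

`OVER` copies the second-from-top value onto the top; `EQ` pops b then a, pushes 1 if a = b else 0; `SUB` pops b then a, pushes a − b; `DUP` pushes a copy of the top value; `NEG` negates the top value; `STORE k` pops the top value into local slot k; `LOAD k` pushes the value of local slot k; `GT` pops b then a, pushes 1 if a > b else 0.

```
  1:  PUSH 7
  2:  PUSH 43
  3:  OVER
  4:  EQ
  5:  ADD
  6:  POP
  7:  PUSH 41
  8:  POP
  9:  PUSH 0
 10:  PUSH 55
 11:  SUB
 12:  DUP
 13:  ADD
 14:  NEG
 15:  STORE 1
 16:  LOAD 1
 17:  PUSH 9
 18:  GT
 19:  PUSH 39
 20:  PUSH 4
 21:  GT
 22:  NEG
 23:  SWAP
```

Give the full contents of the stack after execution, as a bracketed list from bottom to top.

[-1, 1]

PUSH 7  : [7]
PUSH 43 : [7, 43]
OVER    : [7, 43, 7]
EQ      : [7, 0]
ADD     : [7]
POP     : []
PUSH 41 : [41]
POP     : []
PUSH 0  : [0]
PUSH 55 : [0, 55]
SUB     : [-55]
DUP     : [-55, -55]
ADD     : [-110]
NEG     : [110]
STORE 1 : []
LOAD 1  : [110]
PUSH 9  : [110, 9]
GT      : [1]
PUSH 39 : [1, 39]
PUSH 4  : [1, 39, 4]
GT      : [1, 1]
NEG     : [1, -1]
SWAP    : [-1, 1]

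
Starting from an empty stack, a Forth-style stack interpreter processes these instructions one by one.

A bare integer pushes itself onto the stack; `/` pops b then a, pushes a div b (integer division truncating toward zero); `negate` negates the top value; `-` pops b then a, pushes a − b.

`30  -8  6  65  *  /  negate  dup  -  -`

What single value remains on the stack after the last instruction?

30     → 30
-8     → 30 -8
6      → 30 -8 6
65     → 30 -8 6 65
*      → 30 -8 390
/      → 30 0
negate → 30 0
dup    → 30 0 0
-      → 30 0
-      → 30

30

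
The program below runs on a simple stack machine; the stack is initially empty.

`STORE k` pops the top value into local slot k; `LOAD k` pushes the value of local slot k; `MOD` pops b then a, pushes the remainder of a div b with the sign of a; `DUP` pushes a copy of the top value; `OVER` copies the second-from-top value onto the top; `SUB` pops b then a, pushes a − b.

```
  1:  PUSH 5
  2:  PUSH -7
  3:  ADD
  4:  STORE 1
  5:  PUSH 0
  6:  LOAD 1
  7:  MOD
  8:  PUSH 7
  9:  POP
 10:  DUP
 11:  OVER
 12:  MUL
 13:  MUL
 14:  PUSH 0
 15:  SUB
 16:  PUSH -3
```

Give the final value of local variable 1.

-2

PUSH 5  -> 5
PUSH -7 -> 5 -7
ADD     -> -2
STORE 1 -> (empty)
PUSH 0  -> 0
LOAD 1  -> 0 -2
MOD     -> 0
PUSH 7  -> 0 7
POP     -> 0
DUP     -> 0 0
OVER    -> 0 0 0
MUL     -> 0 0
MUL     -> 0
PUSH 0  -> 0 0
SUB     -> 0
PUSH -3 -> 0 -3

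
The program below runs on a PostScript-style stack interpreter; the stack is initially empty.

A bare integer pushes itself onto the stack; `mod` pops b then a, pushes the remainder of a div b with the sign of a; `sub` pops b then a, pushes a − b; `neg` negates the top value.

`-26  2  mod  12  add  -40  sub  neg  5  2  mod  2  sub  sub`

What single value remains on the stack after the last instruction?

-26 : -26
2   : -26 2
mod : 0
12  : 0 12
add : 12
-40 : 12 -40
sub : 52
neg : -52
5   : -52 5
2   : -52 5 2
mod : -52 1
2   : -52 1 2
sub : -52 -1
sub : -51

-51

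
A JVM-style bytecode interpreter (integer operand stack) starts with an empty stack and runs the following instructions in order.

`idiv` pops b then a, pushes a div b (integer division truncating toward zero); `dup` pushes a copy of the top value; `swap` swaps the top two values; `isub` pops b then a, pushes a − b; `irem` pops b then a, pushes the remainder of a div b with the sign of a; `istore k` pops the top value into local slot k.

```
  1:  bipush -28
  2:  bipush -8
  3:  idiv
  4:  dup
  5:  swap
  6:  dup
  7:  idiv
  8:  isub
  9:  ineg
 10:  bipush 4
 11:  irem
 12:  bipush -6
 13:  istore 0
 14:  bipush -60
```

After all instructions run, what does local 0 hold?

bipush -28 → -28
bipush -8  → -28 -8
idiv       → 3
dup        → 3 3
swap       → 3 3
dup        → 3 3 3
idiv       → 3 1
isub       → 2
ineg       → -2
bipush 4   → -2 4
irem       → -2
bipush -6  → -2 -6
istore 0   → -2
bipush -60 → -2 -60

-6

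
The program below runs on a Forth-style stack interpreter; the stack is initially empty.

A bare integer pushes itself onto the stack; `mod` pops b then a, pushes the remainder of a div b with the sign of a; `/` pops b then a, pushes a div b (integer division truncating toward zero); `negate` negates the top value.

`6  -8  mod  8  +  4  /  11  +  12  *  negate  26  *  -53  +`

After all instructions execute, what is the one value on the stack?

-4421

6       6
-8      6 -8
mod     6
8       6 8
+       14
4       14 4
/       3
11      3 11
+       14
12      14 12
*       168
negate  -168
26      -168 26
*       -4368
-53     -4368 -53
+       -4421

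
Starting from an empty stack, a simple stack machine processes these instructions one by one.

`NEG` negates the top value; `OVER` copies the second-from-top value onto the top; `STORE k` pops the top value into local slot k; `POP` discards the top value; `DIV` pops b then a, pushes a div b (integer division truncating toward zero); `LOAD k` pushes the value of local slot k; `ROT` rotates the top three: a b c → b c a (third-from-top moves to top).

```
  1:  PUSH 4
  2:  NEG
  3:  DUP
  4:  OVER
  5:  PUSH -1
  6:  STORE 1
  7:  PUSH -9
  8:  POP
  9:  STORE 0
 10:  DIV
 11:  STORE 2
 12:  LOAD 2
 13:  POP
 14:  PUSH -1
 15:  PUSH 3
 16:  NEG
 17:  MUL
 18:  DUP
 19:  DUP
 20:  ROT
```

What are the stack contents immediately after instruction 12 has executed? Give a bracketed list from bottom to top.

PUSH 4   4
NEG      -4
DUP      -4 -4
OVER     -4 -4 -4
PUSH -1  -4 -4 -4 -1
STORE 1  -4 -4 -4
PUSH -9  -4 -4 -4 -9
POP      -4 -4 -4
STORE 0  -4 -4
DIV      1
STORE 2  (empty)
LOAD 2   1

[1]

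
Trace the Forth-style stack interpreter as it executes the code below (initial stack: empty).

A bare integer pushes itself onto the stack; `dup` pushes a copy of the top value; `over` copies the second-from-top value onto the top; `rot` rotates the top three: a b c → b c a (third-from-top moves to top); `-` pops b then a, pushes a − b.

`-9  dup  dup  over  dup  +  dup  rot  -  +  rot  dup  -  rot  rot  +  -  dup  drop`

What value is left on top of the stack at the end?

36

-9   -> -9
dup  -> -9 -9
dup  -> -9 -9 -9
over -> -9 -9 -9 -9
dup  -> -9 -9 -9 -9 -9
+    -> -9 -9 -9 -18
dup  -> -9 -9 -9 -18 -18
rot  -> -9 -9 -18 -18 -9
-    -> -9 -9 -18 -9
+    -> -9 -9 -27
rot  -> -9 -27 -9
dup  -> -9 -27 -9 -9
-    -> -9 -27 0
rot  -> -27 0 -9
rot  -> 0 -9 -27
+    -> 0 -36
-    -> 36
dup  -> 36 36
drop -> 36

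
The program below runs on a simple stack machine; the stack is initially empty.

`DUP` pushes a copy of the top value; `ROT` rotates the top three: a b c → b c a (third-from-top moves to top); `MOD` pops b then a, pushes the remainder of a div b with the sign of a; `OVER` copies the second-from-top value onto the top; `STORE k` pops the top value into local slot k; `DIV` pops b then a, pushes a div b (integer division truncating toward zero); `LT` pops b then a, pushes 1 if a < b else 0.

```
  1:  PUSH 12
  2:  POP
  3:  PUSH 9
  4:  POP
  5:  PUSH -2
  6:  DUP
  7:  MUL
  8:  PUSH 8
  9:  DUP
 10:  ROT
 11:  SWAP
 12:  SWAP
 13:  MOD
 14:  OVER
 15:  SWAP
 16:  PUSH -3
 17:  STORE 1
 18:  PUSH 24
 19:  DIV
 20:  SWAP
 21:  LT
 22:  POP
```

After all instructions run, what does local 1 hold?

PUSH 12 -> [12]
POP     -> []
PUSH 9  -> [9]
POP     -> []
PUSH -2 -> [-2]
DUP     -> [-2, -2]
MUL     -> [4]
PUSH 8  -> [4, 8]
DUP     -> [4, 8, 8]
ROT     -> [8, 8, 4]
SWAP    -> [8, 4, 8]
SWAP    -> [8, 8, 4]
MOD     -> [8, 0]
OVER    -> [8, 0, 8]
SWAP    -> [8, 8, 0]
PUSH -3 -> [8, 8, 0, -3]
STORE 1 -> [8, 8, 0]
PUSH 24 -> [8, 8, 0, 24]
DIV     -> [8, 8, 0]
SWAP    -> [8, 0, 8]
LT      -> [8, 1]
POP     -> [8]

-3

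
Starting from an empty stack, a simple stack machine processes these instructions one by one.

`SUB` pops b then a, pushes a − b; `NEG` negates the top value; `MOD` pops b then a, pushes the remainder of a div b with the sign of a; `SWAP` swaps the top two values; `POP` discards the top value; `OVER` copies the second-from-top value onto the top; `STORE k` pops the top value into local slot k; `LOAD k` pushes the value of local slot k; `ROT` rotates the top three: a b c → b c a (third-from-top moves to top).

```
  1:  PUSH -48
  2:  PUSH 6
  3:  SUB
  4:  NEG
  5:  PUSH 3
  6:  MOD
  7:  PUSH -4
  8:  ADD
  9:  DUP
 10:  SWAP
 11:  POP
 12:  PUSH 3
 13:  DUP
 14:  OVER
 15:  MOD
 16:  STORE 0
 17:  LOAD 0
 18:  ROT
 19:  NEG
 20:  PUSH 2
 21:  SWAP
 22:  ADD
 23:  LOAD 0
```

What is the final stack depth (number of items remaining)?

4

PUSH -48 -> [-48]
PUSH 6   -> [-48, 6]
SUB      -> [-54]
NEG      -> [54]
PUSH 3   -> [54, 3]
MOD      -> [0]
PUSH -4  -> [0, -4]
ADD      -> [-4]
DUP      -> [-4, -4]
SWAP     -> [-4, -4]
POP      -> [-4]
PUSH 3   -> [-4, 3]
DUP      -> [-4, 3, 3]
OVER     -> [-4, 3, 3, 3]
MOD      -> [-4, 3, 0]
STORE 0  -> [-4, 3]
LOAD 0   -> [-4, 3, 0]
ROT      -> [3, 0, -4]
NEG      -> [3, 0, 4]
PUSH 2   -> [3, 0, 4, 2]
SWAP     -> [3, 0, 2, 4]
ADD      -> [3, 0, 6]
LOAD 0   -> [3, 0, 6, 0]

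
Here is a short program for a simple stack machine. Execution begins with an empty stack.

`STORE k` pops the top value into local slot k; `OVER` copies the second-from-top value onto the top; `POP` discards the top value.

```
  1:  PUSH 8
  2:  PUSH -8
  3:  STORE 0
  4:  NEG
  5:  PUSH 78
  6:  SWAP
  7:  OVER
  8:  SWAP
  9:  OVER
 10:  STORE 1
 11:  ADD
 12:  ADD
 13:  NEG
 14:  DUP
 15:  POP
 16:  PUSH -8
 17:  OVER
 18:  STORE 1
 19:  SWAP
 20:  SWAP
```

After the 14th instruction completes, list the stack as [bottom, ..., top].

PUSH 8  : 8
PUSH -8 : 8 -8
STORE 0 : 8
NEG     : -8
PUSH 78 : -8 78
SWAP    : 78 -8
OVER    : 78 -8 78
SWAP    : 78 78 -8
OVER    : 78 78 -8 78
STORE 1 : 78 78 -8
ADD     : 78 70
ADD     : 148
NEG     : -148
DUP     : -148 -148

[-148, -148]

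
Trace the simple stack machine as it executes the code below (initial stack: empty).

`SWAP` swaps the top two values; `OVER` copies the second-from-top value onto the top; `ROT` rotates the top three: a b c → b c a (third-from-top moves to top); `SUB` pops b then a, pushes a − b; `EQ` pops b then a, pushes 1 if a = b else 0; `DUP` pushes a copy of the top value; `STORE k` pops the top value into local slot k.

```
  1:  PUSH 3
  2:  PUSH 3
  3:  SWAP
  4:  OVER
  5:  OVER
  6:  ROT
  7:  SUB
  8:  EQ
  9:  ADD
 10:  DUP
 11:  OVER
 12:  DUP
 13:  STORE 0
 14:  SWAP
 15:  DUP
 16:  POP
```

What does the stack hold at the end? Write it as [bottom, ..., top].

[3, 3, 3]

PUSH 3  -> [3]
PUSH 3  -> [3, 3]
SWAP    -> [3, 3]
OVER    -> [3, 3, 3]
OVER    -> [3, 3, 3, 3]
ROT     -> [3, 3, 3, 3]
SUB     -> [3, 3, 0]
EQ      -> [3, 0]
ADD     -> [3]
DUP     -> [3, 3]
OVER    -> [3, 3, 3]
DUP     -> [3, 3, 3, 3]
STORE 0 -> [3, 3, 3]
SWAP    -> [3, 3, 3]
DUP     -> [3, 3, 3, 3]
POP     -> [3, 3, 3]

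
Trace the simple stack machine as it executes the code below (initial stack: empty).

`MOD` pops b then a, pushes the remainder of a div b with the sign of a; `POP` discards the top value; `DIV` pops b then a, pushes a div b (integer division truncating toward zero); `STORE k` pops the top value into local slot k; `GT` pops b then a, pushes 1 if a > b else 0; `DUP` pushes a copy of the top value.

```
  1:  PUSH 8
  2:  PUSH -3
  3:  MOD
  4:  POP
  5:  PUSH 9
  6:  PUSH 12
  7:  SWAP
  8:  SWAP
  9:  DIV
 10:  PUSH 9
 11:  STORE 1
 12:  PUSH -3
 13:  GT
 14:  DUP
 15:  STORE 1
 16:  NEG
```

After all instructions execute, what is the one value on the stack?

PUSH 8   [8]
PUSH -3  [8, -3]
MOD      [2]
POP      []
PUSH 9   [9]
PUSH 12  [9, 12]
SWAP     [12, 9]
SWAP     [9, 12]
DIV      [0]
PUSH 9   [0, 9]
STORE 1  [0]
PUSH -3  [0, -3]
GT       [1]
DUP      [1, 1]
STORE 1  [1]
NEG      [-1]

-1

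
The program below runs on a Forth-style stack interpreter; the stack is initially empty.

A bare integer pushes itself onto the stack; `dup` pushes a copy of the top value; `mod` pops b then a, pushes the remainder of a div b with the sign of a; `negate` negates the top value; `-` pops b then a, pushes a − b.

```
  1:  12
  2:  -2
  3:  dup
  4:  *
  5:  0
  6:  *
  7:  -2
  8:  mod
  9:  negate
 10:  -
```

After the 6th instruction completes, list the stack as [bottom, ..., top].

[12, 0]

12  -> 12
-2  -> 12 -2
dup -> 12 -2 -2
*   -> 12 4
0   -> 12 4 0
*   -> 12 0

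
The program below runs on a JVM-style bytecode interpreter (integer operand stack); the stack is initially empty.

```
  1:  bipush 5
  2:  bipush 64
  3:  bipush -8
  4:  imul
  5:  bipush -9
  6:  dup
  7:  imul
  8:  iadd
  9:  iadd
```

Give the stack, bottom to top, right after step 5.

[5, -512, -9]

bipush 5  -> [5]
bipush 64 -> [5, 64]
bipush -8 -> [5, 64, -8]
imul      -> [5, -512]
bipush -9 -> [5, -512, -9]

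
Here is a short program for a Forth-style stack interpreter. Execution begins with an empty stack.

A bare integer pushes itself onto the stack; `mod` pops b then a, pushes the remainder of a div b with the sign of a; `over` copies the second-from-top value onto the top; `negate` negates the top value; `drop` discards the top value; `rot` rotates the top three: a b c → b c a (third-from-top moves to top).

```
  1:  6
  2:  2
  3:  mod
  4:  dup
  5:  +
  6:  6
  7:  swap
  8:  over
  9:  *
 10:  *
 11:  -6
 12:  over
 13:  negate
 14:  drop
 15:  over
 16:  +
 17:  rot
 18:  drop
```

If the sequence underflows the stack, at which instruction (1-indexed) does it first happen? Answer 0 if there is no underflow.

6       6
2       6 2
mod     0
dup     0 0
+       0
6       0 6
swap    6 0
over    6 0 6
*       6 0
*       0
-6      0 -6
over    0 -6 0
negate  0 -6 0
drop    0 -6
over    0 -6 0
+       0 -6
rot  — needs 3 operands, stack has 2 → underflow

17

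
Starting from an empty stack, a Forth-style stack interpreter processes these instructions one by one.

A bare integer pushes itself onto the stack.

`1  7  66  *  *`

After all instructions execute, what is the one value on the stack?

1  → [1]
7  → [1, 7]
66 → [1, 7, 66]
*  → [1, 462]
*  → [462]

462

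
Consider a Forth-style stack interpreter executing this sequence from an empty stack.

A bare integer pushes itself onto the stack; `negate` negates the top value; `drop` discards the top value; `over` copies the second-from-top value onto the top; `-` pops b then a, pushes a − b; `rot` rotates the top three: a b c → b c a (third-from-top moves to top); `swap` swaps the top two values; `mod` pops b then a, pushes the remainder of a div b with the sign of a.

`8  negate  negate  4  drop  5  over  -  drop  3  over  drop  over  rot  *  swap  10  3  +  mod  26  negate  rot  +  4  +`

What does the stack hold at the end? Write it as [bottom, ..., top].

[3, 42]

8      -> [8]
negate -> [-8]
negate -> [8]
4      -> [8, 4]
drop   -> [8]
5      -> [8, 5]
over   -> [8, 5, 8]
-      -> [8, -3]
drop   -> [8]
3      -> [8, 3]
over   -> [8, 3, 8]
drop   -> [8, 3]
over   -> [8, 3, 8]
rot    -> [3, 8, 8]
*      -> [3, 64]
swap   -> [64, 3]
10     -> [64, 3, 10]
3      -> [64, 3, 10, 3]
+      -> [64, 3, 13]
mod    -> [64, 3]
26     -> [64, 3, 26]
negate -> [64, 3, -26]
rot    -> [3, -26, 64]
+      -> [3, 38]
4      -> [3, 38, 4]
+      -> [3, 42]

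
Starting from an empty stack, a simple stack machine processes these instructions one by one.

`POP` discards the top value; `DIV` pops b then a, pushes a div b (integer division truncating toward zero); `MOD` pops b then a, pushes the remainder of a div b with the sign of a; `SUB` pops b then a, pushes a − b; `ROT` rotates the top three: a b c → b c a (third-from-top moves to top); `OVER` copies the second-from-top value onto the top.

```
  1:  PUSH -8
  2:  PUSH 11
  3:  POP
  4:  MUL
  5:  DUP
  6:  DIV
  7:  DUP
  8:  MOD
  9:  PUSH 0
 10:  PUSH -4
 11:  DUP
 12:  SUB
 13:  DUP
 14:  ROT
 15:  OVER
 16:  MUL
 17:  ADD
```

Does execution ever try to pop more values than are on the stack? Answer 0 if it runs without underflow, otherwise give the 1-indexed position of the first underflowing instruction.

4

PUSH -8 : [-8]
PUSH 11 : [-8, 11]
POP     : [-8]
MUL  — needs 2 operands, stack has 1 → underflow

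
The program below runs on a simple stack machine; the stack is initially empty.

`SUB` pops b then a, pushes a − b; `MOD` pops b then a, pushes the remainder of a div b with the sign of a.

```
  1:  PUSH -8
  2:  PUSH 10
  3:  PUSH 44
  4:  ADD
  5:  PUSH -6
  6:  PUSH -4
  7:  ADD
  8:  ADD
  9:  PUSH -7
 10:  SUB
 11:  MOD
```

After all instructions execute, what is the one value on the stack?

-8

PUSH -8 : -8
PUSH 10 : -8 10
PUSH 44 : -8 10 44
ADD     : -8 54
PUSH -6 : -8 54 -6
PUSH -4 : -8 54 -6 -4
ADD     : -8 54 -10
ADD     : -8 44
PUSH -7 : -8 44 -7
SUB     : -8 51
MOD     : -8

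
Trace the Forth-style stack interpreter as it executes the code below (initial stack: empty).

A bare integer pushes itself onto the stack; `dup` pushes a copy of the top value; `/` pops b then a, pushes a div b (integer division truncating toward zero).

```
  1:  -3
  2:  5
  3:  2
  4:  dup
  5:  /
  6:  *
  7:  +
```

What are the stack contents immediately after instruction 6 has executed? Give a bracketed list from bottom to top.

-3  -> [-3]
5   -> [-3, 5]
2   -> [-3, 5, 2]
dup -> [-3, 5, 2, 2]
/   -> [-3, 5, 1]
*   -> [-3, 5]

[-3, 5]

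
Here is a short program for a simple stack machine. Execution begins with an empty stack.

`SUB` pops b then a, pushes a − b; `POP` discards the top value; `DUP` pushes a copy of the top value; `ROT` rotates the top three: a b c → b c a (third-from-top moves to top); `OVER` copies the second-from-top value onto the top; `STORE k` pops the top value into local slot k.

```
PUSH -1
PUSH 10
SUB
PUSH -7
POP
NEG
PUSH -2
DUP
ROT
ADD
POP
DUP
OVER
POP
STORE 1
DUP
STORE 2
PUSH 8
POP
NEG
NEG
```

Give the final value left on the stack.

-2

PUSH -1 → [-1]
PUSH 10 → [-1, 10]
SUB     → [-11]
PUSH -7 → [-11, -7]
POP     → [-11]
NEG     → [11]
PUSH -2 → [11, -2]
DUP     → [11, -2, -2]
ROT     → [-2, -2, 11]
ADD     → [-2, 9]
POP     → [-2]
DUP     → [-2, -2]
OVER    → [-2, -2, -2]
POP     → [-2, -2]
STORE 1 → [-2]
DUP     → [-2, -2]
STORE 2 → [-2]
PUSH 8  → [-2, 8]
POP     → [-2]
NEG     → [2]
NEG     → [-2]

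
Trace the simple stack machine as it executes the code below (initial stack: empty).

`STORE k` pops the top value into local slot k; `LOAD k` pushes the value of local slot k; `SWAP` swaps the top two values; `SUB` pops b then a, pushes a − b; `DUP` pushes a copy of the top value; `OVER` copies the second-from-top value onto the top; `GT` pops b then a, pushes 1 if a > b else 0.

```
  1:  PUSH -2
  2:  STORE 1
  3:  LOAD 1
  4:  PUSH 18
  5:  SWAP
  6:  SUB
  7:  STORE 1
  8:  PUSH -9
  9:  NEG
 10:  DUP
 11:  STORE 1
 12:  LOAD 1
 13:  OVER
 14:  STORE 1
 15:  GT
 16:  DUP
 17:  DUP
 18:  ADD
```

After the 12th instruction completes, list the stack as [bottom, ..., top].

PUSH -2 → -2
STORE 1 → (empty)
LOAD 1  → -2
PUSH 18 → -2 18
SWAP    → 18 -2
SUB     → 20
STORE 1 → (empty)
PUSH -9 → -9
NEG     → 9
DUP     → 9 9
STORE 1 → 9
LOAD 1  → 9 9

[9, 9]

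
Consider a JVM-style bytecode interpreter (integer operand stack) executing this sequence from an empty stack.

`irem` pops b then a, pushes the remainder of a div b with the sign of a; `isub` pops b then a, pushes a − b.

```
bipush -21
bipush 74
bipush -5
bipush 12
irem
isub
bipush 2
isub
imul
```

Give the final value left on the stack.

bipush -21  -21
bipush 74   -21 74
bipush -5   -21 74 -5
bipush 12   -21 74 -5 12
irem        -21 74 -5
isub        -21 79
bipush 2    -21 79 2
isub        -21 77
imul        -1617

-1617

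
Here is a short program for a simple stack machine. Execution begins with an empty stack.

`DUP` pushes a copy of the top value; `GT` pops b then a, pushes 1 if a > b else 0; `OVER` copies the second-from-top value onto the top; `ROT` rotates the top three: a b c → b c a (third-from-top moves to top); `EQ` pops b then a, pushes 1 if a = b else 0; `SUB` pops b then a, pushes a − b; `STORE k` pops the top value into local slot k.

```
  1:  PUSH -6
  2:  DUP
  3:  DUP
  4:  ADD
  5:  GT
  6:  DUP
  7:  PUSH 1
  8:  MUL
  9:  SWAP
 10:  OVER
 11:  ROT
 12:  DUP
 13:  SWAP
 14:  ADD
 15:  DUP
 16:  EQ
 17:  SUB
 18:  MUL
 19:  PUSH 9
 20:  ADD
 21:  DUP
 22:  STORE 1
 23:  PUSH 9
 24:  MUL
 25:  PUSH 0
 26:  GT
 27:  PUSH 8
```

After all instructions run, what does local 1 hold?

PUSH -6 → [-6]
DUP     → [-6, -6]
DUP     → [-6, -6, -6]
ADD     → [-6, -12]
GT      → [1]
DUP     → [1, 1]
PUSH 1  → [1, 1, 1]
MUL     → [1, 1]
SWAP    → [1, 1]
OVER    → [1, 1, 1]
ROT     → [1, 1, 1]
DUP     → [1, 1, 1, 1]
SWAP    → [1, 1, 1, 1]
ADD     → [1, 1, 2]
DUP     → [1, 1, 2, 2]
EQ      → [1, 1, 1]
SUB     → [1, 0]
MUL     → [0]
PUSH 9  → [0, 9]
ADD     → [9]
DUP     → [9, 9]
STORE 1 → [9]
PUSH 9  → [9, 9]
MUL     → [81]
PUSH 0  → [81, 0]
GT      → [1]
PUSH 8  → [1, 8]

9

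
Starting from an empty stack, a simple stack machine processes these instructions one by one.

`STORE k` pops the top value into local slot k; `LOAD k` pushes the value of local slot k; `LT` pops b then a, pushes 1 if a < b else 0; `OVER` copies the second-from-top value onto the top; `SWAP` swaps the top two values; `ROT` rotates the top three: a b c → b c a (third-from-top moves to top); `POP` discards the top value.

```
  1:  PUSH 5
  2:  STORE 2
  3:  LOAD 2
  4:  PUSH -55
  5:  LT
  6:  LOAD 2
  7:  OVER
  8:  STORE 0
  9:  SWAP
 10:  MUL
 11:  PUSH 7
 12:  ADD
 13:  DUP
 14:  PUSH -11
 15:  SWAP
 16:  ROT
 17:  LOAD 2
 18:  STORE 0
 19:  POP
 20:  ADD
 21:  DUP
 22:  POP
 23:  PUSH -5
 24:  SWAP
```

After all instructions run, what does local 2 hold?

5

PUSH 5   -> [5]
STORE 2  -> []
LOAD 2   -> [5]
PUSH -55 -> [5, -55]
LT       -> [0]
LOAD 2   -> [0, 5]
OVER     -> [0, 5, 0]
STORE 0  -> [0, 5]
SWAP     -> [5, 0]
MUL      -> [0]
PUSH 7   -> [0, 7]
ADD      -> [7]
DUP      -> [7, 7]
PUSH -11 -> [7, 7, -11]
SWAP     -> [7, -11, 7]
ROT      -> [-11, 7, 7]
LOAD 2   -> [-11, 7, 7, 5]
STORE 0  -> [-11, 7, 7]
POP      -> [-11, 7]
ADD      -> [-4]
DUP      -> [-4, -4]
POP      -> [-4]
PUSH -5  -> [-4, -5]
SWAP     -> [-5, -4]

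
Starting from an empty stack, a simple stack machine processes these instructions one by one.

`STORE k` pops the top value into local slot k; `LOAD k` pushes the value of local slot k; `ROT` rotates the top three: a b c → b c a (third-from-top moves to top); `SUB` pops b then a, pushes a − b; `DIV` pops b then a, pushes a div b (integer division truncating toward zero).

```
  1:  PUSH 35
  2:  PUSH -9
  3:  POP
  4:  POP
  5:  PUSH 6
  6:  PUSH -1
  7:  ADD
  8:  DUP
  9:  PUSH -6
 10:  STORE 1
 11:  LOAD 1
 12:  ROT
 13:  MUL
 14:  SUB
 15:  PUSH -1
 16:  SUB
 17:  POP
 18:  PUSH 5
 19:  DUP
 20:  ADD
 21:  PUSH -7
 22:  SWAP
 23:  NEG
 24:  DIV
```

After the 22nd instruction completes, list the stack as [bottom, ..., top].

[-7, 10]

PUSH 35  35
PUSH -9  35 -9
POP      35
POP      (empty)
PUSH 6   6
PUSH -1  6 -1
ADD      5
DUP      5 5
PUSH -6  5 5 -6
STORE 1  5 5
LOAD 1   5 5 -6
ROT      5 -6 5
MUL      5 -30
SUB      35
PUSH -1  35 -1
SUB      36
POP      (empty)
PUSH 5   5
DUP      5 5
ADD      10
PUSH -7  10 -7
SWAP     -7 10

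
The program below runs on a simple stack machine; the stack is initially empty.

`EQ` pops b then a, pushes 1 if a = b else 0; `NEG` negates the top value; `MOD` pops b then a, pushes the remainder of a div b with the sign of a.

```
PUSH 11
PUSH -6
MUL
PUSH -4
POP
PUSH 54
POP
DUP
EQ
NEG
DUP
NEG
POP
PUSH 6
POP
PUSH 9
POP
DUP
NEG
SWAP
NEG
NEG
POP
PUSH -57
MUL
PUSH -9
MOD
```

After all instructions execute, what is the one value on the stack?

PUSH 11  -> 11
PUSH -6  -> 11 -6
MUL      -> -66
PUSH -4  -> -66 -4
POP      -> -66
PUSH 54  -> -66 54
POP      -> -66
DUP      -> -66 -66
EQ       -> 1
NEG      -> -1
DUP      -> -1 -1
NEG      -> -1 1
POP      -> -1
PUSH 6   -> -1 6
POP      -> -1
PUSH 9   -> -1 9
POP      -> -1
DUP      -> -1 -1
NEG      -> -1 1
SWAP     -> 1 -1
NEG      -> 1 1
NEG      -> 1 -1
POP      -> 1
PUSH -57 -> 1 -57
MUL      -> -57
PUSH -9  -> -57 -9
MOD      -> -3

-3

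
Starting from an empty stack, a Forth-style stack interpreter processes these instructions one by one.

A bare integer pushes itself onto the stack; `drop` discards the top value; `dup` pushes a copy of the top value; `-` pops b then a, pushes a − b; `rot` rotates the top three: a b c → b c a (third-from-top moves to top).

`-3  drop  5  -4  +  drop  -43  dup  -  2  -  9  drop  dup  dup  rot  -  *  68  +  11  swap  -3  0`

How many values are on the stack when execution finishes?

4

-3   → [-3]
drop → []
5    → [5]
-4   → [5, -4]
+    → [1]
drop → []
-43  → [-43]
dup  → [-43, -43]
-    → [0]
2    → [0, 2]
-    → [-2]
9    → [-2, 9]
drop → [-2]
dup  → [-2, -2]
dup  → [-2, -2, -2]
rot  → [-2, -2, -2]
-    → [-2, 0]
*    → [0]
68   → [0, 68]
+    → [68]
11   → [68, 11]
swap → [11, 68]
-3   → [11, 68, -3]
0    → [11, 68, -3, 0]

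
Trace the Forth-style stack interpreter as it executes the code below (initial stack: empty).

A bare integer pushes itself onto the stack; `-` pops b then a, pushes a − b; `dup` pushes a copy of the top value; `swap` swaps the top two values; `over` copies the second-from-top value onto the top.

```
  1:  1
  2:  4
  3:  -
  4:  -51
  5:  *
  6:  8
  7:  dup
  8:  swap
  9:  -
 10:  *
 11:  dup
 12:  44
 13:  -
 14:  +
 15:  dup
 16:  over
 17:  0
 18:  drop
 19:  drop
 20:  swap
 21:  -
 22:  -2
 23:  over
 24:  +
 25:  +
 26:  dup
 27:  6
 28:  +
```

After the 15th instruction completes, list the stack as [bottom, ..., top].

1     1
4     1 4
-     -3
-51   -3 -51
*     153
8     153 8
dup   153 8 8
swap  153 8 8
-     153 0
*     0
dup   0 0
44    0 0 44
-     0 -44
+     -44
dup   -44 -44

[-44, -44]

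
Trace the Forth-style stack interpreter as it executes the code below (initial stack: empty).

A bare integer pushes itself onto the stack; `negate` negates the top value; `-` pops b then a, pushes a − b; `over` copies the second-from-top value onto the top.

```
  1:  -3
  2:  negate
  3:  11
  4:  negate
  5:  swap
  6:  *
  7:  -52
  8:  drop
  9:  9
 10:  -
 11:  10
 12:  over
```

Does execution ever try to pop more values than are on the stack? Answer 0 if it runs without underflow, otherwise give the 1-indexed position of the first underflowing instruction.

-3     : -3
negate : 3
11     : 3 11
negate : 3 -11
swap   : -11 3
*      : -33
-52    : -33 -52
drop   : -33
9      : -33 9
-      : -42
10     : -42 10
over   : -42 10 -42

0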